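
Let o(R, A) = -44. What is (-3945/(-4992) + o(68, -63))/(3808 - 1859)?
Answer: -71901/3243136 ≈ -0.022170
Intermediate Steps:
(-3945/(-4992) + o(68, -63))/(3808 - 1859) = (-3945/(-4992) - 44)/(3808 - 1859) = (-3945*(-1/4992) - 44)/1949 = (1315/1664 - 44)*(1/1949) = -71901/1664*1/1949 = -71901/3243136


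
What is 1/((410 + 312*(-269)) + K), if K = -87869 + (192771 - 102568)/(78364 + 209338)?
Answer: -287702/49308292471 ≈ -5.8348e-6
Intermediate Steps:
K = -25279996835/287702 (K = -87869 + 90203/287702 = -25279996835/287702 ≈ -87869.)
1/((410 + 312*(-269)) + K) = 1/((410 + 312*(-269)) - 25279996835/287702) = 1/((410 - 83928) - 25279996835/287702) = 1/(-83518 - 25279996835/287702) = 1/(-49308292471/287702) = -287702/49308292471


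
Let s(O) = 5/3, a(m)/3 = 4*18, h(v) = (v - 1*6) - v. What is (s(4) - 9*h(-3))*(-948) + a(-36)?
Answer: -52556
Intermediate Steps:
h(v) = -6 (h(v) = (v - 6) - v = (-6 + v) - v = -6)
a(m) = 216 (a(m) = 3*(4*18) = 3*72 = 216)
s(O) = 5/3 (s(O) = 5*(1/3) = 5/3)
(s(4) - 9*h(-3))*(-948) + a(-36) = (5/3 - 9*(-6))*(-948) + 216 = (5/3 + 54)*(-948) + 216 = (167/3)*(-948) + 216 = -52772 + 216 = -52556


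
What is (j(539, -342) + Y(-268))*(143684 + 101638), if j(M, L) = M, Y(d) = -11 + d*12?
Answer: -659425536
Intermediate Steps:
Y(d) = -11 + 12*d
(j(539, -342) + Y(-268))*(143684 + 101638) = (539 + (-11 + 12*(-268)))*(143684 + 101638) = (539 + (-11 - 3216))*245322 = (539 - 3227)*245322 = -2688*245322 = -659425536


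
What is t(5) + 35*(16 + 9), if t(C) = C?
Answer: 880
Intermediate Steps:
t(5) + 35*(16 + 9) = 5 + 35*(16 + 9) = 5 + 35*25 = 5 + 875 = 880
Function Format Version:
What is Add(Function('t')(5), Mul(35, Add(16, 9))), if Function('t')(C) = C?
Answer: 880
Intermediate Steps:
Add(Function('t')(5), Mul(35, Add(16, 9))) = Add(5, Mul(35, Add(16, 9))) = Add(5, Mul(35, 25)) = Add(5, 875) = 880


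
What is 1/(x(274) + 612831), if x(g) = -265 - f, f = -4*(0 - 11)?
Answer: 1/612522 ≈ 1.6326e-6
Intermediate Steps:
f = 44 (f = -4*(-11) = 44)
x(g) = -309 (x(g) = -265 - 1*44 = -265 - 44 = -309)
1/(x(274) + 612831) = 1/(-309 + 612831) = 1/612522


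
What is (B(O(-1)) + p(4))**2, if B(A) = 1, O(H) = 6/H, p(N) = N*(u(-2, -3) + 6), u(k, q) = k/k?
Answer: 841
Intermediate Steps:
u(k, q) = 1
p(N) = 7*N (p(N) = N*(1 + 6) = N*7 = 7*N)
(B(O(-1)) + p(4))**2 = (1 + 7*4)**2 = (1 + 28)**2 = 29**2 = 841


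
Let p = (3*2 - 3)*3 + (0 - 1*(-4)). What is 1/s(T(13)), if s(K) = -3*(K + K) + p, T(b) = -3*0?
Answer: 1/13 ≈ 0.076923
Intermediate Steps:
T(b) = 0
p = 13 (p = (6 - 3)*3 + (0 + 4) = 3*3 + 4 = 9 + 4 = 13)
s(K) = 13 - 6*K (s(K) = -3*(K + K) + 13 = -6*K + 13 = 13 - 6*K)
1/s(T(13)) = 1/(13 - 6*0) = 1/(13 + 0) = 1/13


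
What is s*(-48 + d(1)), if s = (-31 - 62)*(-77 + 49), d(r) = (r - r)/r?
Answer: -124992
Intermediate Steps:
d(r) = 0 (d(r) = 0/r = 0)
s = 2604 (s = -93*(-28) = 2604)
s*(-48 + d(1)) = 2604*(-48 + 0) = 2604*(-48) = -124992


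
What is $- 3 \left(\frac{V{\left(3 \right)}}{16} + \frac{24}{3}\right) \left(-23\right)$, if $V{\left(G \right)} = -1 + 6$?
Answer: $\frac{9177}{16} \approx 573.56$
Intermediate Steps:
$V{\left(G \right)} = 5$
$- 3 \left(\frac{V{\left(3 \right)}}{16} + \frac{24}{3}\right) \left(-23\right) = - 3 \left(\frac{5}{16} + \frac{24}{3}\right) \left(-23\right) = - 3 \left(5 \cdot \frac{1}{16} + 24 \cdot \frac{1}{3}\right) \left(-23\right) = - 3 \left(\frac{5}{16} + 8\right) \left(-23\right) = \left(-3\right) \frac{133}{16} \left(-23\right) = \left(- \frac{399}{16}\right) \left(-23\right) = \frac{9177}{16}$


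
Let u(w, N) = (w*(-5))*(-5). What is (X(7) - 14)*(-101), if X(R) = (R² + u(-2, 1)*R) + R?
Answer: 31108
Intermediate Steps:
u(w, N) = 25*w (u(w, N) = -5*w*(-5) = 25*w)
X(R) = R² - 49*R (X(R) = (R² + (25*(-2))*R) + R = (R² - 50*R) + R = R² - 49*R)
(X(7) - 14)*(-101) = (7*(-49 + 7) - 14)*(-101) = (7*(-42) - 14)*(-101) = (-294 - 14)*(-101) = -308*(-101) = 31108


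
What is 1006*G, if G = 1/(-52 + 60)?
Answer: 503/4 ≈ 125.75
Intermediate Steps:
G = 1/8 ≈ 0.12500
1006*G = 1006*(1/8) = 503/4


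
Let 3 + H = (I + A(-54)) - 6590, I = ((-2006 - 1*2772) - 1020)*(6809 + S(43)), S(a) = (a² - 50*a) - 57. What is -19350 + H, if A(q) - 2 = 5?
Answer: -37428834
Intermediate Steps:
S(a) = -57 + a² - 50*a
A(q) = 7 (A(q) = 2 + 5 = 7)
I = -37402898 (I = ((-2006 - 1*2772) - 1020)*(6809 + (-57 + 43² - 50*43)) = ((-2006 - 2772) - 1020)*(6809 + (-57 + 1849 - 2150)) = (-4778 - 1020)*(6809 - 358) = -5798*6451 = -37402898)
H = -37409484 (H = -3 + ((-37402898 + 7) - 6590) = -3 + (-37402891 - 6590) = -3 - 37409481 = -37409484)
-19350 + H = -19350 - 37409484 = -37428834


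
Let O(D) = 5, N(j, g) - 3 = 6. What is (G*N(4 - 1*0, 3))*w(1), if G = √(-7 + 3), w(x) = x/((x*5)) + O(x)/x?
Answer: 468*I/5 ≈ 93.6*I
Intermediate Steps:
N(j, g) = 9 (N(j, g) = 3 + 6 = 9)
w(x) = ⅕ + 5/x (w(x) = x/((x*5)) + 5/x = x/((5*x)) + 5/x = x*(1/(5*x)) + 5/x = ⅕ + 5/x)
G = 2*I (G = √(-4) = 2*I ≈ 2.0*I)
(G*N(4 - 1*0, 3))*w(1) = ((2*I)*9)*((⅕)*(25 + 1)/1) = (18*I)*((⅕)*1*26) = (18*I)*(26/5) = 468*I/5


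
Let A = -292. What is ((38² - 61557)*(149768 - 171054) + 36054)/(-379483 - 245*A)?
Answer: -1279601372/307943 ≈ -4155.3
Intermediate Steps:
((38² - 61557)*(149768 - 171054) + 36054)/(-379483 - 245*A) = ((38² - 61557)*(149768 - 171054) + 36054)/(-379483 - 245*(-292)) = ((1444 - 61557)*(-21286) + 36054)/(-379483 + 71540) = (-60113*(-21286) + 36054)/(-307943) = (1279565318 + 36054)*(-1/307943) = 1279601372*(-1/307943) = -1279601372/307943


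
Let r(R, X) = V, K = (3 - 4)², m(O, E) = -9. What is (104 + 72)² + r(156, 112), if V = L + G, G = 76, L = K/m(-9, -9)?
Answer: 279467/9 ≈ 31052.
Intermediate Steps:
K = 1 (K = (-1)² = 1)
L = -⅑ (L = 1/(-9) = 1*(-⅑) = -⅑ ≈ -0.11111)
V = 683/9 (V = -⅑ + 76 = 683/9 ≈ 75.889)
r(R, X) = 683/9
(104 + 72)² + r(156, 112) = (104 + 72)² + 683/9 = 176² + 683/9 = 30976 + 683/9 = 279467/9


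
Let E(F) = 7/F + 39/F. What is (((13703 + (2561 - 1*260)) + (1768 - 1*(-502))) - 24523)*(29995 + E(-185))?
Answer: -34675882221/185 ≈ -1.8744e+8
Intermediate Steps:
E(F) = 46/F
(((13703 + (2561 - 1*260)) + (1768 - 1*(-502))) - 24523)*(29995 + E(-185)) = (((13703 + (2561 - 1*260)) + (1768 - 1*(-502))) - 24523)*(29995 + 46/(-185)) = (((13703 + (2561 - 260)) + (1768 + 502)) - 24523)*(29995 + 46*(-1/185)) = (((13703 + 2301) + 2270) - 24523)*(29995 - 46/185) = ((16004 + 2270) - 24523)*(5549029/185) = (18274 - 24523)*(5549029/185) = -6249*5549029/185 = -34675882221/185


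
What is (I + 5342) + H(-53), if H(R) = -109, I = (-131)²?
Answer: 22394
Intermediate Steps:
I = 17161
(I + 5342) + H(-53) = (17161 + 5342) - 109 = 22503 - 109 = 22394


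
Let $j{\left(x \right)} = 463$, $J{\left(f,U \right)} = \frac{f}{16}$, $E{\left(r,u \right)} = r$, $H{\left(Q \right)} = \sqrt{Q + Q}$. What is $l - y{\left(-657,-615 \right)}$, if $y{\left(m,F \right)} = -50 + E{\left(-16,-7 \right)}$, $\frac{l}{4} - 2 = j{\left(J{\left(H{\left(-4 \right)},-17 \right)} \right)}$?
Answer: $1926$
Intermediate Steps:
$H{\left(Q \right)} = \sqrt{2} \sqrt{Q}$ ($H{\left(Q \right)} = \sqrt{2 Q} = \sqrt{2} \sqrt{Q}$)
$J{\left(f,U \right)} = \frac{f}{16}$ ($J{\left(f,U \right)} = f \frac{1}{16} = \frac{f}{16}$)
$l = 1860$ ($l = 8 + 4 \cdot 463 = 8 + 1852 = 1860$)
$y{\left(m,F \right)} = -66$ ($y{\left(m,F \right)} = -50 - 16 = -66$)
$l - y{\left(-657,-615 \right)} = 1860 - -66 = 1860 + 66 = 1926$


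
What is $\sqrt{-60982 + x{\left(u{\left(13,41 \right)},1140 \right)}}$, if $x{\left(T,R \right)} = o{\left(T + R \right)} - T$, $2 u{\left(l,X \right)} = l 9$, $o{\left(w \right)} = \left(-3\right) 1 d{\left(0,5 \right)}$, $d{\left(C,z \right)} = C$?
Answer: $\frac{i \sqrt{244162}}{2} \approx 247.06 i$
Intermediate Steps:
$o{\left(w \right)} = 0$ ($o{\left(w \right)} = \left(-3\right) 1 \cdot 0 = \left(-3\right) 0 = 0$)
$u{\left(l,X \right)} = \frac{9 l}{2}$ ($u{\left(l,X \right)} = \frac{l 9}{2} = \frac{9 l}{2}$)
$x{\left(T,R \right)} = - T$ ($x{\left(T,R \right)} = 0 - T = - T$)
$\sqrt{-60982 + x{\left(u{\left(13,41 \right)},1140 \right)}} = \sqrt{-60982 - \frac{9}{2} \cdot 13} = \sqrt{-60982 - \frac{117}{2}} = \sqrt{- \frac{122081}{2}} = \frac{i \sqrt{244162}}{2}$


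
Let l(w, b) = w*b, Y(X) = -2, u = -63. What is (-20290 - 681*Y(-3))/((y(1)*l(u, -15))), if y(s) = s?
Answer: -2704/135 ≈ -20.030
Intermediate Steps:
l(w, b) = b*w
(-20290 - 681*Y(-3))/((y(1)*l(u, -15))) = (-20290 - 681*(-2))/((1*(-15*(-63)))) = (-20290 + 1362)/((1*945)) = -18928/945 = -18928*1/945 = -2704/135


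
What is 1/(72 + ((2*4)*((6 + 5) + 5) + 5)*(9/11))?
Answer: 11/1989 ≈ 0.0055304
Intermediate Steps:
1/(72 + ((2*4)*((6 + 5) + 5) + 5)*(9/11)) = 1/(72 + (8*(11 + 5) + 5)*(9*(1/11))) = 1/(72 + (8*16 + 5)*(9/11)) = 1/(72 + (128 + 5)*(9/11)) = 1/(72 + 133*(9/11)) = 1/(72 + 1197/11) = 1/(1989/11) = 11/1989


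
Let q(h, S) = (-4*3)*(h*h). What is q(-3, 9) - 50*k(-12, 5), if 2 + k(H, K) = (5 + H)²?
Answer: -2458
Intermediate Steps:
k(H, K) = -2 + (5 + H)²
q(h, S) = -12*h²
q(-3, 9) - 50*k(-12, 5) = -12*(-3)² - 50*(-2 + (5 - 12)²) = -12*9 - 50*(-2 + (-7)²) = -108 - 50*(-2 + 49) = -108 - 50*47 = -108 - 2350 = -2458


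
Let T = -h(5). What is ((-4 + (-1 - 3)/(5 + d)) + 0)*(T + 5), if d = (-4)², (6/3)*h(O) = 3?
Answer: -44/3 ≈ -14.667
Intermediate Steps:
h(O) = 3/2 (h(O) = (½)*3 = 3/2)
d = 16
T = -3/2 (T = -1*3/2 = -3/2 ≈ -1.5000)
((-4 + (-1 - 3)/(5 + d)) + 0)*(T + 5) = ((-4 + (-1 - 3)/(5 + 16)) + 0)*(-3/2 + 5) = ((-4 - 4/21) + 0)*(7/2) = (-88/21 + 0)*(7/2) = -88/21*7/2 = -44/3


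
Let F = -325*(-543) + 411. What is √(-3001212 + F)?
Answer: 3*I*√313814 ≈ 1680.6*I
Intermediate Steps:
F = 176886 (F = 176475 + 411 = 176886)
√(-3001212 + F) = √(-3001212 + 176886) = √(-2824326) = 3*I*√313814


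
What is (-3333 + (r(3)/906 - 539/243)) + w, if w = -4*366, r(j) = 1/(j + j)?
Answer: -704390813/146772 ≈ -4799.2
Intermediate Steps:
r(j) = 1/(2*j)
w = -1464
(-3333 + (r(3)/906 - 539/243)) + w = (-3333 + (((1/2)/3)/906 - 539/243)) - 1464 = (-3333 + (((1/2)*(1/3))*(1/906) - 539*1/243)) - 1464 = (-3333 + ((1/6)*(1/906) - 539/243)) - 1464 = (-3333 + (1/5436 - 539/243)) - 1464 = (-3333 - 325529/146772) - 1464 = -489516605/146772 - 1464 = -704390813/146772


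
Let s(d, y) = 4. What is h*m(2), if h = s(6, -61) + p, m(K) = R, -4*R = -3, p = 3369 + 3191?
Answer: 4923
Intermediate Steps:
p = 6560
R = ¾ (R = -¼*(-3) = ¾ ≈ 0.75000)
m(K) = ¾
h = 6564 (h = 4 + 6560 = 6564)
h*m(2) = 6564*(¾) = 4923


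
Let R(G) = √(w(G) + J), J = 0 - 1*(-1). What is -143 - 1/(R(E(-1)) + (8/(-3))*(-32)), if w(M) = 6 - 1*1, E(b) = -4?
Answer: -4682347/32741 + 9*√6/65482 ≈ -143.01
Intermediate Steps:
w(M) = 5 (w(M) = 6 - 1 = 5)
J = 1 (J = 0 + 1 = 1)
R(G) = √6 (R(G) = √(5 + 1) = √6)
-143 - 1/(R(E(-1)) + (8/(-3))*(-32)) = -143 - 1/(√6 + (8/(-3))*(-32)) = -143 - 1/(√6 + (8*(-⅓))*(-32)) = -143 - 1/(√6 - 8/3*(-32)) = -143 - 1/(√6 + 256/3) = -143 - 1/(256/3 + √6)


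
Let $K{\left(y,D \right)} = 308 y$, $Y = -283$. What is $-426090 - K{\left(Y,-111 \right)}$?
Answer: $-338926$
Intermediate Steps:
$-426090 - K{\left(Y,-111 \right)} = -426090 - 308 \left(-283\right) = -426090 - -87164 = -426090 + 87164 = -338926$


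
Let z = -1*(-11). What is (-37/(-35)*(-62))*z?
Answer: -25234/35 ≈ -720.97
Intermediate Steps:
z = 11
(-37/(-35)*(-62))*z = (-37/(-35)*(-62))*11 = (-37*(-1/35)*(-62))*11 = ((37/35)*(-62))*11 = -2294/35*11 = -25234/35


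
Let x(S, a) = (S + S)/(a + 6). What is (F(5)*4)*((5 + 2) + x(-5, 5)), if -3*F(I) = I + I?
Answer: -2680/33 ≈ -81.212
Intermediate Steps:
x(S, a) = 2*S/(6 + a) (x(S, a) = (2*S)/(6 + a) = 2*S/(6 + a))
F(I) = -2*I/3 (F(I) = -(I + I)/3 = -2*I/3)
(F(5)*4)*((5 + 2) + x(-5, 5)) = (-⅔*5*4)*((5 + 2) + 2*(-5)/(6 + 5)) = (-10/3*4)*(7 + 2*(-5)/11) = -40*(7 + 2*(-5)*(1/11))/3 = -40*(7 - 10/11)/3 = -40/3*67/11 = -2680/33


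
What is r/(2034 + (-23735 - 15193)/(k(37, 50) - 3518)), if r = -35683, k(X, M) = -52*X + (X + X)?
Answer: -23943293/1369680 ≈ -17.481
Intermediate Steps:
k(X, M) = -50*X (k(X, M) = -52*X + 2*X = -50*X)
r/(2034 + (-23735 - 15193)/(k(37, 50) - 3518)) = -35683/(2034 + (-23735 - 15193)/(-50*37 - 3518)) = -35683/(2034 - 38928/(-1850 - 3518)) = -35683/(2034 - 38928/(-5368)) = -35683/(2034 - 38928*(-1/5368)) = -35683/(2034 + 4866/671) = -35683/1369680/671 = -35683*671/1369680 = -23943293/1369680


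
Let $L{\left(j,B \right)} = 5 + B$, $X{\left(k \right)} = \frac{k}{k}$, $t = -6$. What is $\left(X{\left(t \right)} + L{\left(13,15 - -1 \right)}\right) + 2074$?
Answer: $2096$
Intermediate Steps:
$X{\left(k \right)} = 1$
$\left(X{\left(t \right)} + L{\left(13,15 - -1 \right)}\right) + 2074 = \left(1 + \left(5 + \left(15 - -1\right)\right)\right) + 2074 = \left(1 + \left(5 + \left(15 + 1\right)\right)\right) + 2074 = \left(1 + \left(5 + 16\right)\right) + 2074 = \left(1 + 21\right) + 2074 = 22 + 2074 = 2096$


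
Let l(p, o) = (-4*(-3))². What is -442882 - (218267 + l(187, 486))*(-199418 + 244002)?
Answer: -9738078906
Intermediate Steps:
l(p, o) = 144 (l(p, o) = 12² = 144)
-442882 - (218267 + l(187, 486))*(-199418 + 244002) = -442882 - (218267 + 144)*(-199418 + 244002) = -442882 - 218411*44584 = -442882 - 1*9737636024 = -442882 - 9737636024 = -9738078906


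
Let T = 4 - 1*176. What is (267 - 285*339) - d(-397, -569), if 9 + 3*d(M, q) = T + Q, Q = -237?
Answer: -288626/3 ≈ -96209.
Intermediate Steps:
T = -172 (T = 4 - 176 = -172)
d(M, q) = -418/3 (d(M, q) = -3 + (-172 - 237)/3 = -3 + (1/3)*(-409) = -3 - 409/3 = -418/3)
(267 - 285*339) - d(-397, -569) = (267 - 285*339) - 1*(-418/3) = (267 - 96615) + 418/3 = -96348 + 418/3 = -288626/3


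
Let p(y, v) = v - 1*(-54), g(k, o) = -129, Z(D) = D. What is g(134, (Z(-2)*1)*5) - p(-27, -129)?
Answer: -54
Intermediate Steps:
p(y, v) = 54 + v (p(y, v) = v + 54 = 54 + v)
g(134, (Z(-2)*1)*5) - p(-27, -129) = -129 - (54 - 129) = -129 - 1*(-75) = -129 + 75 = -54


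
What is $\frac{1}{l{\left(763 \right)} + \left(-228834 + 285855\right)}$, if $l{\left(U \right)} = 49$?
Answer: $\frac{1}{57070} \approx 1.7522 \cdot 10^{-5}$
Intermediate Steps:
$\frac{1}{l{\left(763 \right)} + \left(-228834 + 285855\right)} = \frac{1}{49 + \left(-228834 + 285855\right)} = \frac{1}{49 + 57021} = \frac{1}{57070}$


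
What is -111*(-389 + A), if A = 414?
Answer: -2775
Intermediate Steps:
-111*(-389 + A) = -111*(-389 + 414) = -111*25 = -2775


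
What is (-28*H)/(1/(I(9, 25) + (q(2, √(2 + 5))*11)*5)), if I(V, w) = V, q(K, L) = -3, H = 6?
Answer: 26208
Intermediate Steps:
(-28*H)/(1/(I(9, 25) + (q(2, √(2 + 5))*11)*5)) = (-28*6)/(1/(9 - 3*11*5)) = -168/(1/(9 - 33*5)) = -168/(1/(9 - 165)) = -168/(1/(-156)) = -168/(-1/156) = -168*(-156) = 26208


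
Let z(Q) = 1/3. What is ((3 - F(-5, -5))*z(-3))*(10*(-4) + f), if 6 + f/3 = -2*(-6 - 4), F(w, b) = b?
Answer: 16/3 ≈ 5.3333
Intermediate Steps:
z(Q) = ⅓
f = 42 (f = -18 + 3*(-2*(-6 - 4)) = -18 + 3*(-2*(-10)) = -18 + 3*20 = -18 + 60 = 42)
((3 - F(-5, -5))*z(-3))*(10*(-4) + f) = ((3 - 1*(-5))*(⅓))*(10*(-4) + 42) = ((3 + 5)*(⅓))*(-40 + 42) = (8*(⅓))*2 = (8/3)*2 = 16/3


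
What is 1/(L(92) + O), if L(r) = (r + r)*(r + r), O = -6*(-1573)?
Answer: 1/43294 ≈ 2.3098e-5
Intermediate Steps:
O = 9438
L(r) = 4*r**2 (L(r) = (2*r)*(2*r) = 4*r**2)
1/(L(92) + O) = 1/(4*92**2 + 9438) = 1/(4*8464 + 9438) = 1/(33856 + 9438) = 1/43294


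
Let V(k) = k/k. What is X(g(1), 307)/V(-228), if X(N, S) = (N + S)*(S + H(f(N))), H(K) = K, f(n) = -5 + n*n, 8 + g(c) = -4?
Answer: 131570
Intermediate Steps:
g(c) = -12 (g(c) = -8 - 4 = -12)
f(n) = -5 + n**2
V(k) = 1
X(N, S) = (N + S)*(-5 + S + N**2) (X(N, S) = (N + S)*(S + (-5 + N**2)) = (N + S)*(-5 + S + N**2))
X(g(1), 307)/V(-228) = (307**2 - 12*307 - 12*(-5 + (-12)**2) + 307*(-5 + (-12)**2))/1 = (94249 - 3684 - 12*(-5 + 144) + 307*(-5 + 144))*1 = (94249 - 3684 - 12*139 + 307*139)*1 = (94249 - 3684 - 1668 + 42673)*1 = 131570*1 = 131570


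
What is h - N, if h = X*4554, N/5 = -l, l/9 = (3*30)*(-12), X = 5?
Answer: -25830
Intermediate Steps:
l = -9720 (l = 9*((3*30)*(-12)) = 9*(90*(-12)) = 9*(-1080) = -9720)
N = 48600 (N = 5*(-1*(-9720)) = 5*9720 = 48600)
h = 22770 (h = 5*4554 = 22770)
h - N = 22770 - 1*48600 = 22770 - 48600 = -25830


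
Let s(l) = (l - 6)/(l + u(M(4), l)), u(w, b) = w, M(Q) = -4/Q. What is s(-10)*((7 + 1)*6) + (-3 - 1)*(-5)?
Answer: 988/11 ≈ 89.818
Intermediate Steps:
s(l) = (-6 + l)/(-1 + l) (s(l) = (l - 6)/(l - 4/4) = (-6 + l)/(l - 4*¼) = (-6 + l)/(l - 1) = (-6 + l)/(-1 + l))
s(-10)*((7 + 1)*6) + (-3 - 1)*(-5) = ((-6 - 10)/(-1 - 10))*((7 + 1)*6) + (-3 - 1)*(-5) = (-16/(-11))*(8*6) - 4*(-5) = -1/11*(-16)*48 + 20 = (16/11)*48 + 20 = 768/11 + 20 = 988/11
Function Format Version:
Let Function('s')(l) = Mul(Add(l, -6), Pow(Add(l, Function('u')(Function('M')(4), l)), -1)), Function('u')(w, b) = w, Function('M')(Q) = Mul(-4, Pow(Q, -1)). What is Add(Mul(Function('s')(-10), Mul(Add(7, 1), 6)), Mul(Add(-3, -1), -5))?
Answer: Rational(988, 11) ≈ 89.818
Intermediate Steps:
Function('s')(l) = Mul(Pow(Add(-1, l), -1), Add(-6, l)) (Function('s')(l) = Mul(Add(l, -6), Pow(Add(l, Mul(-4, Pow(4, -1))), -1)) = Mul(Add(-6, l), Pow(Add(l, Mul(-4, Rational(1, 4))), -1)) = Mul(Add(-6, l), Pow(Add(l, -1), -1)) = Mul(Add(-6, l), Pow(Add(-1, l), -1)) = Mul(Pow(Add(-1, l), -1), Add(-6, l)))
Add(Mul(Function('s')(-10), Mul(Add(7, 1), 6)), Mul(Add(-3, -1), -5)) = Add(Mul(Mul(Pow(Add(-1, -10), -1), Add(-6, -10)), Mul(Add(7, 1), 6)), Mul(Add(-3, -1), -5)) = Add(Mul(Mul(Pow(-11, -1), -16), Mul(8, 6)), Mul(-4, -5)) = Add(Mul(Mul(Rational(-1, 11), -16), 48), 20) = Add(Mul(Rational(16, 11), 48), 20) = Add(Rational(768, 11), 20) = Rational(988, 11)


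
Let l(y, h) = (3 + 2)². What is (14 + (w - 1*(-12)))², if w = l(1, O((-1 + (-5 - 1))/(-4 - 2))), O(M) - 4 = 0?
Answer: 2601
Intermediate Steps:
O(M) = 4 (O(M) = 4 + 0 = 4)
l(y, h) = 25 (l(y, h) = 5² = 25)
w = 25
(14 + (w - 1*(-12)))² = (14 + (25 - 1*(-12)))² = (14 + (25 + 12))² = (14 + 37)² = 51² = 2601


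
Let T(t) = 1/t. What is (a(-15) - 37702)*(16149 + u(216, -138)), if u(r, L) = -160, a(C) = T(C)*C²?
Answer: -603057113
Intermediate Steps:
a(C) = C (a(C) = C²/C = C)
(a(-15) - 37702)*(16149 + u(216, -138)) = (-15 - 37702)*(16149 - 160) = -37717*15989 = -603057113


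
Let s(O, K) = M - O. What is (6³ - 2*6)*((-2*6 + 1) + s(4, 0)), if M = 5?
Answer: -2040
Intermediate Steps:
s(O, K) = 5 - O
(6³ - 2*6)*((-2*6 + 1) + s(4, 0)) = (6³ - 2*6)*((-2*6 + 1) + (5 - 1*4)) = (216 - 12)*((-12 + 1) + (5 - 4)) = 204*(-11 + 1) = 204*(-10) = -2040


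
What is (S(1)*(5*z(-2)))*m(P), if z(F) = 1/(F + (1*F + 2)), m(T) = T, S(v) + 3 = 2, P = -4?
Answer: -10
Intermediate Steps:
S(v) = -1 (S(v) = -3 + 2 = -1)
z(F) = 1/(2 + 2*F) (z(F) = 1/(F + (F + 2)) = 1/(F + (2 + F)) = 1/(2 + 2*F))
(S(1)*(5*z(-2)))*m(P) = -5*1/(2*(1 - 2))*(-4) = -5*(½)/(-1)*(-4) = -5*(½)*(-1)*(-4) = -5*(-1)/2*(-4) = -1*(-5/2)*(-4) = (5/2)*(-4) = -10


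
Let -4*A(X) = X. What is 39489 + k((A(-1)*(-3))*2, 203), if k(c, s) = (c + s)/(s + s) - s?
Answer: 31900635/812 ≈ 39287.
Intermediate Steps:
A(X) = -X/4
k(c, s) = -s + (c + s)/(2*s) (k(c, s) = (c + s)/((2*s)) - s = (c + s)*(1/(2*s)) - s = (c + s)/(2*s) - s = -s + (c + s)/(2*s))
39489 + k((A(-1)*(-3))*2, 203) = 39489 + (1/2 - 1*203 + (1/2)*((-1/4*(-1)*(-3))*2)/203) = 39489 + (1/2 - 203 + (1/2)*(((1/4)*(-3))*2)*(1/203)) = 39489 + (1/2 - 203 + (1/2)*(-3/4*2)*(1/203)) = 39489 + (1/2 - 203 + (1/2)*(-3/2)*(1/203)) = 39489 + (1/2 - 203 - 3/812) = 39489 - 164433/812 = 31900635/812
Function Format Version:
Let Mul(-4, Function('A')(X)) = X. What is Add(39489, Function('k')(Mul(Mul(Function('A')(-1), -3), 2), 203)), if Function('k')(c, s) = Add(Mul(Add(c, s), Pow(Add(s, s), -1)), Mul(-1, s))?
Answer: Rational(31900635, 812) ≈ 39287.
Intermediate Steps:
Function('A')(X) = Mul(Rational(-1, 4), X)
Function('k')(c, s) = Add(Mul(-1, s), Mul(Rational(1, 2), Pow(s, -1), Add(c, s))) (Function('k')(c, s) = Add(Mul(Add(c, s), Pow(Mul(2, s), -1)), Mul(-1, s)) = Add(Mul(Add(c, s), Mul(Rational(1, 2), Pow(s, -1))), Mul(-1, s)) = Add(Mul(Rational(1, 2), Pow(s, -1), Add(c, s)), Mul(-1, s)) = Add(Mul(-1, s), Mul(Rational(1, 2), Pow(s, -1), Add(c, s))))
Add(39489, Function('k')(Mul(Mul(Function('A')(-1), -3), 2), 203)) = Add(39489, Add(Rational(1, 2), Mul(-1, 203), Mul(Rational(1, 2), Mul(Mul(Mul(Rational(-1, 4), -1), -3), 2), Pow(203, -1)))) = Add(39489, Add(Rational(1, 2), -203, Mul(Rational(1, 2), Mul(Mul(Rational(1, 4), -3), 2), Rational(1, 203)))) = Add(39489, Add(Rational(1, 2), -203, Mul(Rational(1, 2), Mul(Rational(-3, 4), 2), Rational(1, 203)))) = Add(39489, Add(Rational(1, 2), -203, Mul(Rational(1, 2), Rational(-3, 2), Rational(1, 203)))) = Add(39489, Add(Rational(1, 2), -203, Rational(-3, 812))) = Add(39489, Rational(-164433, 812)) = Rational(31900635, 812)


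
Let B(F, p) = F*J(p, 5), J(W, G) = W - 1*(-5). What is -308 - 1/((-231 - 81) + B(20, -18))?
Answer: -176175/572 ≈ -308.00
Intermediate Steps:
J(W, G) = 5 + W (J(W, G) = W + 5 = 5 + W)
B(F, p) = F*(5 + p)
-308 - 1/((-231 - 81) + B(20, -18)) = -308 - 1/((-231 - 81) + 20*(5 - 18)) = -308 - 1/(-312 + 20*(-13)) = -308 - 1/(-312 - 260) = -308 - 1/(-572) = -308 - 1*(-1/572) = -308 + 1/572 = -176175/572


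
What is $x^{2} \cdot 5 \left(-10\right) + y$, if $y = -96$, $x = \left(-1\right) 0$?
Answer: $-96$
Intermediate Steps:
$x = 0$
$x^{2} \cdot 5 \left(-10\right) + y = 0^{2} \cdot 5 \left(-10\right) - 96 = 0 \left(-50\right) - 96 = 0 - 96 = -96$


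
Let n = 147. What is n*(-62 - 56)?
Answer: -17346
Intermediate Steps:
n*(-62 - 56) = 147*(-62 - 56) = 147*(-118) = -17346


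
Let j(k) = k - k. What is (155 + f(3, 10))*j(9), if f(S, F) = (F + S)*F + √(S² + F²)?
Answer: 0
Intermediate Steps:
f(S, F) = √(F² + S²) + F*(F + S) (f(S, F) = F*(F + S) + √(F² + S²) = √(F² + S²) + F*(F + S))
j(k) = 0
(155 + f(3, 10))*j(9) = (155 + (10² + √(10² + 3²) + 10*3))*0 = (155 + (100 + √(100 + 9) + 30))*0 = (155 + (100 + √109 + 30))*0 = (155 + (130 + √109))*0 = (285 + √109)*0 = 0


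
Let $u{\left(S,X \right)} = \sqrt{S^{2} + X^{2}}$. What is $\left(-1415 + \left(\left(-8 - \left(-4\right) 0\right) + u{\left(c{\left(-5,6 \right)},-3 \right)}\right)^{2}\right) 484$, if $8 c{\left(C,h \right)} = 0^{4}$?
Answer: $-672760$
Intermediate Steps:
$c{\left(C,h \right)} = 0$ ($c{\left(C,h \right)} = \frac{0^{4}}{8} = \frac{1}{8} \cdot 0 = 0$)
$\left(-1415 + \left(\left(-8 - \left(-4\right) 0\right) + u{\left(c{\left(-5,6 \right)},-3 \right)}\right)^{2}\right) 484 = \left(-1415 + \left(\left(-8 - \left(-4\right) 0\right) + \sqrt{0^{2} + \left(-3\right)^{2}}\right)^{2}\right) 484 = \left(-1415 + \left(\left(-8 - 0\right) + \sqrt{0 + 9}\right)^{2}\right) 484 = \left(-1415 + \left(\left(-8 + 0\right) + \sqrt{9}\right)^{2}\right) 484 = \left(-1415 + \left(-8 + 3\right)^{2}\right) 484 = \left(-1415 + \left(-5\right)^{2}\right) 484 = \left(-1415 + 25\right) 484 = \left(-1390\right) 484 = -672760$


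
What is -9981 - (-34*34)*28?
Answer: 22387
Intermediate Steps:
-9981 - (-34*34)*28 = -9981 - (-1156)*28 = -9981 - 1*(-32368) = -9981 + 32368 = 22387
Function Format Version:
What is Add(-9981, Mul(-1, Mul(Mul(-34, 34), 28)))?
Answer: 22387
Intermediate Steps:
Add(-9981, Mul(-1, Mul(Mul(-34, 34), 28))) = Add(-9981, Mul(-1, Mul(-1156, 28))) = Add(-9981, Mul(-1, -32368)) = Add(-9981, 32368) = 22387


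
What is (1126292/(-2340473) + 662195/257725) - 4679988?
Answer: -564592006482448073/120639680785 ≈ -4.6800e+6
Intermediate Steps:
(1126292/(-2340473) + 662195/257725) - 4679988 = (1126292*(-1/2340473) + 662195*(1/257725)) - 4679988 = (-1126292/2340473 + 132439/51545) - 4679988 = 251915182507/120639680785 - 4679988 = -564592006482448073/120639680785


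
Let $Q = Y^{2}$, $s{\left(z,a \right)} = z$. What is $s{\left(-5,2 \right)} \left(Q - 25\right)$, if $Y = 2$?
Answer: $105$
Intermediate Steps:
$Q = 4$ ($Q = 2^{2} = 4$)
$s{\left(-5,2 \right)} \left(Q - 25\right) = - 5 \left(4 - 25\right) = \left(-5\right) \left(-21\right) = 105$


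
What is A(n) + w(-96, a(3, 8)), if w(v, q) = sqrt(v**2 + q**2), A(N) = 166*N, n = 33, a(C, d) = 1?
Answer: 5478 + sqrt(9217) ≈ 5574.0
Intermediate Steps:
w(v, q) = sqrt(q**2 + v**2)
A(n) + w(-96, a(3, 8)) = 166*33 + sqrt(1**2 + (-96)**2) = 5478 + sqrt(1 + 9216) = 5478 + sqrt(9217)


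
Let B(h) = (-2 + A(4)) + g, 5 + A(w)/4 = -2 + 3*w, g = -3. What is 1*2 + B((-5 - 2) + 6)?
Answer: 17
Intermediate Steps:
A(w) = -28 + 12*w (A(w) = -20 + 4*(-2 + 3*w) = -20 + (-8 + 12*w) = -28 + 12*w)
B(h) = 15 (B(h) = (-2 + (-28 + 12*4)) - 3 = (-2 + (-28 + 48)) - 3 = (-2 + 20) - 3 = 18 - 3 = 15)
1*2 + B((-5 - 2) + 6) = 1*2 + 15 = 2 + 15 = 17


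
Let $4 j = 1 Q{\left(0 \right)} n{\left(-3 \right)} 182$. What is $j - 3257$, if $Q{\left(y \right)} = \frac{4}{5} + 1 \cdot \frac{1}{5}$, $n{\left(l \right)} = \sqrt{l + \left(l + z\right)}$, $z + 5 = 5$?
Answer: $-3257 + \frac{91 i \sqrt{6}}{2} \approx -3257.0 + 111.45 i$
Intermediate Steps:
$z = 0$ ($z = -5 + 5 = 0$)
$n{\left(l \right)} = \sqrt{2} \sqrt{l}$ ($n{\left(l \right)} = \sqrt{l + \left(l + 0\right)} = \sqrt{l + l} = \sqrt{2 l} = \sqrt{2} \sqrt{l}$)
$Q{\left(y \right)} = 1$ ($Q{\left(y \right)} = 4 \cdot \frac{1}{5} + 1 \cdot \frac{1}{5} = \frac{4}{5} + \frac{1}{5} = 1$)
$j = \frac{91 i \sqrt{6}}{2}$ ($j = \frac{1 \cdot 1 \sqrt{2} \sqrt{-3} \cdot 182}{4} = \frac{1 \sqrt{2} i \sqrt{3} \cdot 182}{4} = \frac{1 i \sqrt{6} \cdot 182}{4} = \frac{i \sqrt{6} \cdot 182}{4} = \frac{182 i \sqrt{6}}{4} = \frac{91 i \sqrt{6}}{2} \approx 111.45 i$)
$j - 3257 = \frac{91 i \sqrt{6}}{2} - 3257 = -3257 + \frac{91 i \sqrt{6}}{2}$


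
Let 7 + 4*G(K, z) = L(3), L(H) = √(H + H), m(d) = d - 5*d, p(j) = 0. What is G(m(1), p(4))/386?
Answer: -7/1544 + √6/1544 ≈ -0.0029472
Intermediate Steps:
m(d) = -4*d
L(H) = √2*√H (L(H) = √(2*H) = √2*√H)
G(K, z) = -7/4 + √6/4 (G(K, z) = -7/4 + (√2*√3)/4 = -7/4 + √6/4)
G(m(1), p(4))/386 = (-7/4 + √6/4)/386 = (-7/4 + √6/4)*(1/386) = -7/1544 + √6/1544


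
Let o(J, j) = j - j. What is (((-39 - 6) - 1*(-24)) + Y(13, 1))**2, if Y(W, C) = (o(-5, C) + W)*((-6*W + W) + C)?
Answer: 727609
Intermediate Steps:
o(J, j) = 0
Y(W, C) = W*(C - 5*W) (Y(W, C) = (0 + W)*((-6*W + W) + C) = W*(-5*W + C) = W*(C - 5*W))
(((-39 - 6) - 1*(-24)) + Y(13, 1))**2 = (((-39 - 6) - 1*(-24)) + 13*(1 - 5*13))**2 = ((-45 + 24) + 13*(1 - 65))**2 = (-21 + 13*(-64))**2 = (-21 - 832)**2 = (-853)**2 = 727609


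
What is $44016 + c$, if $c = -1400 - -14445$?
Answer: $57061$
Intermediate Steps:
$c = 13045$ ($c = -1400 + 14445 = 13045$)
$44016 + c = 44016 + 13045 = 57061$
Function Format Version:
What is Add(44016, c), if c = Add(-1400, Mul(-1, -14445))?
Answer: 57061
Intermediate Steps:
c = 13045 (c = Add(-1400, 14445) = 13045)
Add(44016, c) = Add(44016, 13045) = 57061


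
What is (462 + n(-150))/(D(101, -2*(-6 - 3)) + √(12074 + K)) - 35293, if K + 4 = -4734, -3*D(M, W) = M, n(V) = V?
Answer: -1970066603/55823 + 5616*√1834/55823 ≈ -35287.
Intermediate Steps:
D(M, W) = -M/3
K = -4738 (K = -4 - 4734 = -4738)
(462 + n(-150))/(D(101, -2*(-6 - 3)) + √(12074 + K)) - 35293 = (462 - 150)/(-⅓*101 + √(12074 - 4738)) - 35293 = 312/(-101/3 + √7336) - 35293 = 312/(-101/3 + 2*√1834) - 35293 = -35293 + 312/(-101/3 + 2*√1834)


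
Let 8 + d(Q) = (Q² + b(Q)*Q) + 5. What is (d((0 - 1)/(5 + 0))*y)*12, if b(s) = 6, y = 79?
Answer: -98592/25 ≈ -3943.7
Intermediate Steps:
d(Q) = -3 + Q² + 6*Q (d(Q) = -8 + ((Q² + 6*Q) + 5) = -8 + (5 + Q² + 6*Q) = -3 + Q² + 6*Q)
(d((0 - 1)/(5 + 0))*y)*12 = ((-3 + ((0 - 1)/(5 + 0))² + 6*((0 - 1)/(5 + 0)))*79)*12 = ((-3 + (-1/5)² + 6*(-1/5))*79)*12 = ((-3 + (-1*⅕)² + 6*(-1*⅕))*79)*12 = ((-3 + (-⅕)² + 6*(-⅕))*79)*12 = ((-3 + 1/25 - 6/5)*79)*12 = -104/25*79*12 = -8216/25*12 = -98592/25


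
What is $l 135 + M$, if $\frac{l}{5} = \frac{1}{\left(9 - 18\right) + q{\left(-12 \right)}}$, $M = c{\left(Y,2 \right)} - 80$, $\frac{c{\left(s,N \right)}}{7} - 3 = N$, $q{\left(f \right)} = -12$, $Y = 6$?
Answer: $- \frac{540}{7} \approx -77.143$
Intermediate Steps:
$c{\left(s,N \right)} = 21 + 7 N$
$M = -45$ ($M = \left(21 + 7 \cdot 2\right) - 80 = \left(21 + 14\right) - 80 = 35 - 80 = -45$)
$l = - \frac{5}{21}$ ($l = \frac{5}{\left(9 - 18\right) - 12} = \frac{5}{-9 - 12} = \frac{5}{-21} = 5 \left(- \frac{1}{21}\right) = - \frac{5}{21} \approx -0.2381$)
$l 135 + M = \left(- \frac{5}{21}\right) 135 - 45 = - \frac{225}{7} - 45 = - \frac{540}{7}$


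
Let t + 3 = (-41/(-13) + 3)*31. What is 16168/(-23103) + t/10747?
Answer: -2202453025/3227743233 ≈ -0.68235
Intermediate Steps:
t = 2441/13 (t = -3 + (-41/(-13) + 3)*31 = -3 + (-41*(-1/13) + 3)*31 = -3 + (41/13 + 3)*31 = -3 + (80/13)*31 = -3 + 2480/13 = 2441/13 ≈ 187.77)
16168/(-23103) + t/10747 = 16168/(-23103) + (2441/13)/10747 = 16168*(-1/23103) + (2441/13)*(1/10747) = -16168/23103 + 2441/139711 = -2202453025/3227743233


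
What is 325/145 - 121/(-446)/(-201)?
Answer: 5823481/2599734 ≈ 2.2400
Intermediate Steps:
325/145 - 121/(-446)/(-201) = 325*(1/145) - 121*(-1/446)*(-1/201) = 65/29 + (121/446)*(-1/201) = 65/29 - 121/89646 = 5823481/2599734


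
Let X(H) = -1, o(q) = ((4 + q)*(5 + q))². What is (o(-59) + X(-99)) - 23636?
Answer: 8797263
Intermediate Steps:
o(q) = (4 + q)²*(5 + q)²
(o(-59) + X(-99)) - 23636 = ((4 - 59)²*(5 - 59)² - 1) - 23636 = ((-55)²*(-54)² - 1) - 23636 = (3025*2916 - 1) - 23636 = (8820900 - 1) - 23636 = 8820899 - 23636 = 8797263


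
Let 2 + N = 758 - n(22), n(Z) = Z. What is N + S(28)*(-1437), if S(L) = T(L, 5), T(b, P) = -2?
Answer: 3608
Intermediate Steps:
S(L) = -2
N = 734 (N = -2 + (758 - 1*22) = -2 + (758 - 22) = -2 + 736 = 734)
N + S(28)*(-1437) = 734 - 2*(-1437) = 734 + 2874 = 3608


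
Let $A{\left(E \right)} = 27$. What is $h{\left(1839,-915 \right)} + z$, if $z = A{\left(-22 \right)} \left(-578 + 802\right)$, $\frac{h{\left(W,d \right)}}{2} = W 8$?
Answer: $35472$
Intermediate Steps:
$h{\left(W,d \right)} = 16 W$ ($h{\left(W,d \right)} = 2 W 8 = 2 \cdot 8 W = 16 W$)
$z = 6048$ ($z = 27 \left(-578 + 802\right) = 27 \cdot 224 = 6048$)
$h{\left(1839,-915 \right)} + z = 16 \cdot 1839 + 6048 = 29424 + 6048 = 35472$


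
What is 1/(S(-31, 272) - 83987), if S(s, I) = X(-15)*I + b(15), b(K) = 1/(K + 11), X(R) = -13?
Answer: -26/2275597 ≈ -1.1426e-5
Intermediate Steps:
b(K) = 1/(11 + K)
S(s, I) = 1/26 - 13*I (S(s, I) = -13*I + 1/(11 + 15) = -13*I + 1/26 = 1/26 - 13*I)
1/(S(-31, 272) - 83987) = 1/((1/26 - 13*272) - 83987) = 1/((1/26 - 3536) - 83987) = 1/(-91935/26 - 83987) = 1/(-2275597/26) = -26/2275597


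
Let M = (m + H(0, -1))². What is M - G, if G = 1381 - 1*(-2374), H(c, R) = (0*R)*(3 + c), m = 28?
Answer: -2971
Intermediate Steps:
H(c, R) = 0 (H(c, R) = 0*(3 + c) = 0)
M = 784 (M = (28 + 0)² = 28² = 784)
G = 3755 (G = 1381 + 2374 = 3755)
M - G = 784 - 1*3755 = 784 - 3755 = -2971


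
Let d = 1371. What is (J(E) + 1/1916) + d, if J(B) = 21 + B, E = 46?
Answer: 2755209/1916 ≈ 1438.0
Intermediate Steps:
(J(E) + 1/1916) + d = ((21 + 46) + 1/1916) + 1371 = (67 + 1/1916) + 1371 = 128373/1916 + 1371 = 2755209/1916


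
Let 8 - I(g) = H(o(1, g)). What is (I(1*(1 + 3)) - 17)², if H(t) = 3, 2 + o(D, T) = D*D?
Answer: 144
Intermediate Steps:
o(D, T) = -2 + D² (o(D, T) = -2 + D*D = -2 + D²)
I(g) = 5 (I(g) = 8 - 1*3 = 8 - 3 = 5)
(I(1*(1 + 3)) - 17)² = (5 - 17)² = (-12)² = 144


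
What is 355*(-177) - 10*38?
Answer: -63215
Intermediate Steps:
355*(-177) - 10*38 = -62835 - 380 = -63215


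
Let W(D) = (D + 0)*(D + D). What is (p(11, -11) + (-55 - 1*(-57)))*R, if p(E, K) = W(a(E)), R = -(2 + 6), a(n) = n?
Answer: -1952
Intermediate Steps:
R = -8 (R = -1*8 = -8)
W(D) = 2*D² (W(D) = D*(2*D) = 2*D²)
p(E, K) = 2*E²
(p(11, -11) + (-55 - 1*(-57)))*R = (2*11² + (-55 - 1*(-57)))*(-8) = (2*121 + (-55 + 57))*(-8) = (242 + 2)*(-8) = 244*(-8) = -1952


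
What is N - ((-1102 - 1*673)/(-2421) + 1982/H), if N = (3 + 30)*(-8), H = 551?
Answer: -357944791/1333971 ≈ -268.33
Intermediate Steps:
N = -264 (N = 33*(-8) = -264)
N - ((-1102 - 1*673)/(-2421) + 1982/H) = -264 - ((-1102 - 1*673)/(-2421) + 1982/551) = -264 - ((-1102 - 673)*(-1/2421) + 1982*(1/551)) = -264 - (-1775*(-1/2421) + 1982/551) = -264 - (1775/2421 + 1982/551) = -264 - 1*5776447/1333971 = -264 - 5776447/1333971 = -357944791/1333971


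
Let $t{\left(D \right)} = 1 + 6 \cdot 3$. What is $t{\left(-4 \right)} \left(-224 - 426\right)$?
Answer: $-12350$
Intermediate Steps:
$t{\left(D \right)} = 19$ ($t{\left(D \right)} = 1 + 18 = 19$)
$t{\left(-4 \right)} \left(-224 - 426\right) = 19 \left(-224 - 426\right) = 19 \left(-650\right) = -12350$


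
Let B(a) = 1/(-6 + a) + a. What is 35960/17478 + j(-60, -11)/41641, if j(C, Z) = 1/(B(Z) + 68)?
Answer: 724746762803/352255876632 ≈ 2.0574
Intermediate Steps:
B(a) = a + 1/(-6 + a)
j(C, Z) = 1/(68 + (1 + Z² - 6*Z)/(-6 + Z)) (j(C, Z) = 1/((1 + Z² - 6*Z)/(-6 + Z) + 68) = 1/(68 + (1 + Z² - 6*Z)/(-6 + Z)))
35960/17478 + j(-60, -11)/41641 = 35960/17478 + ((-6 - 11)/(-407 + (-11)² + 62*(-11)))/41641 = 35960*(1/17478) + (-17/(-407 + 121 - 682))*(1/41641) = 17980/8739 + (-17/(-968))*(1/41641) = 17980/8739 - 1/968*(-17)*(1/41641) = 17980/8739 + (17/968)*(1/41641) = 17980/8739 + 17/40308488 = 724746762803/352255876632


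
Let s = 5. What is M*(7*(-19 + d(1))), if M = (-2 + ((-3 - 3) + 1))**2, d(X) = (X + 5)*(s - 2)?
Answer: -343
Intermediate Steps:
d(X) = 15 + 3*X (d(X) = (X + 5)*(5 - 2) = (5 + X)*3 = 15 + 3*X)
M = 49 (M = (-2 + (-6 + 1))**2 = (-2 - 5)**2 = (-7)**2 = 49)
M*(7*(-19 + d(1))) = 49*(7*(-19 + (15 + 3*1))) = 49*(7*(-19 + (15 + 3))) = 49*(7*(-19 + 18)) = 49*(7*(-1)) = 49*(-7) = -343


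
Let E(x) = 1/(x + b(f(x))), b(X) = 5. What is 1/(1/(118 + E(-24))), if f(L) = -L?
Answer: 2241/19 ≈ 117.95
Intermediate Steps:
E(x) = 1/(5 + x) (E(x) = 1/(x + 5) = 1/(5 + x))
1/(1/(118 + E(-24))) = 1/(1/(118 + 1/(5 - 24))) = 1/(1/(118 + 1/(-19))) = 1/(1/(118 - 1/19)) = 1/(1/(2241/19)) = 1/(19/2241) = 2241/19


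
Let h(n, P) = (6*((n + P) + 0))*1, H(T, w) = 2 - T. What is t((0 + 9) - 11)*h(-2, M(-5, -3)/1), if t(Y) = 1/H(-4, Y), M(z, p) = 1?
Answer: -1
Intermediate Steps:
h(n, P) = 6*P + 6*n (h(n, P) = (6*((P + n) + 0))*1 = (6*(P + n))*1 = (6*P + 6*n)*1 = 6*P + 6*n)
t(Y) = ⅙ (t(Y) = 1/(2 - 1*(-4)) = 1/(2 + 4) = 1/6 = ⅙)
t((0 + 9) - 11)*h(-2, M(-5, -3)/1) = (6*(1/1) + 6*(-2))/6 = (6*(1*1) - 12)/6 = (6*1 - 12)/6 = (6 - 12)/6 = (⅙)*(-6) = -1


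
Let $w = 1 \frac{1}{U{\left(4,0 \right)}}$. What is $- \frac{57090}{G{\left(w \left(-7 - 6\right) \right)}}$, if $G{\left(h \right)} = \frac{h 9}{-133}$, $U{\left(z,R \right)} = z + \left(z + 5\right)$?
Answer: $- \frac{2530990}{3} \approx -8.4366 \cdot 10^{5}$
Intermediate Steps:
$U{\left(z,R \right)} = 5 + 2 z$ ($U{\left(z,R \right)} = z + \left(5 + z\right) = 5 + 2 z$)
$w = \frac{1}{13}$ ($w = 1 \frac{1}{5 + 2 \cdot 4} = 1 \frac{1}{5 + 8} = 1 \cdot \frac{1}{13} = \frac{1}{13} \approx 0.076923$)
$G{\left(h \right)} = - \frac{9 h}{133}$ ($G{\left(h \right)} = 9 h \left(- \frac{1}{133}\right) = - \frac{9 h}{133}$)
$- \frac{57090}{G{\left(w \left(-7 - 6\right) \right)}} = - \frac{57090}{\left(- \frac{9}{133}\right) \frac{-7 - 6}{13}} = - \frac{57090}{\left(- \frac{9}{133}\right) \frac{1}{13} \left(-13\right)} = - \frac{57090}{\left(- \frac{9}{133}\right) \left(-1\right)} = - \frac{57090}{\frac{9}{133}} = \left(-57090\right) \frac{133}{9} = - \frac{2530990}{3}$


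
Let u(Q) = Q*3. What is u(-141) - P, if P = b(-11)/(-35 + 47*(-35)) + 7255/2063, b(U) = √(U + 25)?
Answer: -879904/2063 + √14/1680 ≈ -426.51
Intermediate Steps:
b(U) = √(25 + U)
u(Q) = 3*Q
P = 7255/2063 - √14/1680 (P = √(25 - 11)/(-35 + 47*(-35)) + 7255/2063 = √14/(-35 - 1645) + 7255*(1/2063) = √14/(-1680) + 7255/2063 = √14*(-1/1680) + 7255/2063 = -√14/1680 + 7255/2063 = 7255/2063 - √14/1680 ≈ 3.5145)
u(-141) - P = 3*(-141) - (7255/2063 - √14/1680) = -423 + (-7255/2063 + √14/1680) = -879904/2063 + √14/1680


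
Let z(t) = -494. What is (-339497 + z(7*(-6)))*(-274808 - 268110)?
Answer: 184587233738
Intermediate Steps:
(-339497 + z(7*(-6)))*(-274808 - 268110) = (-339497 - 494)*(-274808 - 268110) = -339991*(-542918) = 184587233738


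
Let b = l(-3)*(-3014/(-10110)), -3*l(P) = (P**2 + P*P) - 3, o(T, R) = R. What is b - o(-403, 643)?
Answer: -651580/1011 ≈ -644.49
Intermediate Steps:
l(P) = 1 - 2*P**2/3 (l(P) = -((P**2 + P*P) - 3)/3 = -((P**2 + P**2) - 3)/3 = -(2*P**2 - 3)/3 = -(-3 + 2*P**2)/3 = 1 - 2*P**2/3)
b = -1507/1011 (b = (1 - 2/3*(-3)**2)*(-3014/(-10110)) = (1 - 2/3*9)*(-3014*(-1/10110)) = (1 - 6)*(1507/5055) = -5*1507/5055 = -1507/1011 ≈ -1.4906)
b - o(-403, 643) = -1507/1011 - 1*643 = -1507/1011 - 643 = -651580/1011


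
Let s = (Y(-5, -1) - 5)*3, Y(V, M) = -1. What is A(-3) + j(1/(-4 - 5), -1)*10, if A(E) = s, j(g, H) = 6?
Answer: 42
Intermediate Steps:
s = -18 (s = (-1 - 5)*3 = -6*3 = -18)
A(E) = -18
A(-3) + j(1/(-4 - 5), -1)*10 = -18 + 6*10 = -18 + 60 = 42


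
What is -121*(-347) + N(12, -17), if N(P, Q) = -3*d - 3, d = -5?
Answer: 41999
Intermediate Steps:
N(P, Q) = 12 (N(P, Q) = -3*(-5) - 3 = 15 - 3 = 12)
-121*(-347) + N(12, -17) = -121*(-347) + 12 = 41987 + 12 = 41999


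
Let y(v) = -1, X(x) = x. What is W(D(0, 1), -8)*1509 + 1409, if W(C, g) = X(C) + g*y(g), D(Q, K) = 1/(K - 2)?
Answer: 11972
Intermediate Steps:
D(Q, K) = 1/(-2 + K)
W(C, g) = C - g (W(C, g) = C + g*(-1) = C - g)
W(D(0, 1), -8)*1509 + 1409 = (1/(-2 + 1) - 1*(-8))*1509 + 1409 = (1/(-1) + 8)*1509 + 1409 = (-1 + 8)*1509 + 1409 = 7*1509 + 1409 = 10563 + 1409 = 11972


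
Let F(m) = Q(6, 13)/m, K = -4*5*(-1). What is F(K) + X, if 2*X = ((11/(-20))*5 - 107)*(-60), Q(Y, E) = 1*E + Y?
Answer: 65869/20 ≈ 3293.4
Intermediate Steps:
Q(Y, E) = E + Y
K = 20 (K = -20*(-1) = 20)
F(m) = 19/m (F(m) = (13 + 6)/m = 19/m)
X = 6585/2 (X = (((11/(-20))*5 - 107)*(-60))/2 = (((11*(-1/20))*5 - 107)*(-60))/2 = ((-11/20*5 - 107)*(-60))/2 = ((-11/4 - 107)*(-60))/2 = (-439/4*(-60))/2 = (1/2)*6585 = 6585/2 ≈ 3292.5)
F(K) + X = 19/20 + 6585/2 = 65869/20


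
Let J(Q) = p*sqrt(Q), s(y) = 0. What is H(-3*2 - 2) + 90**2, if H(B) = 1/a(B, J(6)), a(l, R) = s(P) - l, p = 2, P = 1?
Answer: 64801/8 ≈ 8100.1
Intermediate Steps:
J(Q) = 2*sqrt(Q)
a(l, R) = -l (a(l, R) = 0 - l = -l)
H(B) = -1/B (H(B) = 1/(-B) = -1/B)
H(-3*2 - 2) + 90**2 = -1/(-3*2 - 2) + 90**2 = -1/(-6 - 2) + 8100 = -1/(-8) + 8100 = -1*(-1/8) + 8100 = 1/8 + 8100 = 64801/8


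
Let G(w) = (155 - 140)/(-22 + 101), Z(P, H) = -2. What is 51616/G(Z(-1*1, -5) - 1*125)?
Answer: 4077664/15 ≈ 2.7184e+5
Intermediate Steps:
G(w) = 15/79
51616/G(Z(-1*1, -5) - 1*125) = 51616/(15/79) = 51616*(79/15) = 4077664/15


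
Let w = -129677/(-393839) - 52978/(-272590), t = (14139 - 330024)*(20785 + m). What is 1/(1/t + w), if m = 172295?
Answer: 654779288208114415800/342851915406085810459 ≈ 1.9098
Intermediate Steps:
t = -60991075800 (t = (14139 - 330024)*(20785 + 172295) = -315885*193080 = -60991075800)
w = 28106727986/53678286505 (w = -129677*(-1/393839) - 52978*(-1/272590) = 129677/393839 + 26489/136295 = 28106727986/53678286505 ≈ 0.52361)
1/(1/t + w) = 1/(1/(-60991075800) + 28106727986/53678286505) = 1/(-1/60991075800 + 28106727986/53678286505) = 1/(342851915406085810459/654779288208114415800) = 654779288208114415800/342851915406085810459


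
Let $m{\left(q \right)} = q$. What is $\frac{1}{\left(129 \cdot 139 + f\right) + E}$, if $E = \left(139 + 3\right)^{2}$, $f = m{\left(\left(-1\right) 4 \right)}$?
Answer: $\frac{1}{38091} \approx 2.6253 \cdot 10^{-5}$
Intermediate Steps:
$f = -4$ ($f = \left(-1\right) 4 = -4$)
$E = 20164$ ($E = 142^{2} = 20164$)
$\frac{1}{\left(129 \cdot 139 + f\right) + E} = \frac{1}{\left(129 \cdot 139 - 4\right) + 20164} = \frac{1}{\left(17931 - 4\right) + 20164} = \frac{1}{17927 + 20164} = \frac{1}{38091}$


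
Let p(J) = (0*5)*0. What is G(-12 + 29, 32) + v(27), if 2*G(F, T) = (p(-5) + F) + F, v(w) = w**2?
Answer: 746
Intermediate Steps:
p(J) = 0 (p(J) = 0*0 = 0)
G(F, T) = F (G(F, T) = ((0 + F) + F)/2 = (F + F)/2 = (2*F)/2 = F)
G(-12 + 29, 32) + v(27) = (-12 + 29) + 27**2 = 17 + 729 = 746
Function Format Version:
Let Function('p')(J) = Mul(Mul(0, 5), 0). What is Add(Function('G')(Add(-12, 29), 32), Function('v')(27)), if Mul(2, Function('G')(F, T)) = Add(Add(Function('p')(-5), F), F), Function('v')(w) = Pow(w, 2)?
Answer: 746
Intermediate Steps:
Function('p')(J) = 0 (Function('p')(J) = Mul(0, 0) = 0)
Function('G')(F, T) = F (Function('G')(F, T) = Mul(Rational(1, 2), Add(Add(0, F), F)) = Mul(Rational(1, 2), Add(F, F)) = Mul(Rational(1, 2), Mul(2, F)) = F)
Add(Function('G')(Add(-12, 29), 32), Function('v')(27)) = Add(Add(-12, 29), Pow(27, 2)) = Add(17, 729) = 746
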